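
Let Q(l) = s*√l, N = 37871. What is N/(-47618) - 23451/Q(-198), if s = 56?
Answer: -37871/47618 + 7817*I*√22/1232 ≈ -0.79531 + 29.761*I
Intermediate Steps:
Q(l) = 56*√l
N/(-47618) - 23451/Q(-198) = 37871/(-47618) - 23451*(-I*√22/3696) = 37871*(-1/47618) - 23451*(-I*√22/3696) = -37871/47618 - 23451*(-I*√22/3696) = -37871/47618 - (-7817)*I*√22/1232 = -37871/47618 + 7817*I*√22/1232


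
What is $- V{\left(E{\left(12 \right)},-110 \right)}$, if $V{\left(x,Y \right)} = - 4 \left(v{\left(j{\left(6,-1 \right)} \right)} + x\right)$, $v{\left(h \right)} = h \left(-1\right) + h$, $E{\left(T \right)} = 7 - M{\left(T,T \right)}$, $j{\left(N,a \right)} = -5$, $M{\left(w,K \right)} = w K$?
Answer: $-548$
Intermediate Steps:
$M{\left(w,K \right)} = K w$
$E{\left(T \right)} = 7 - T^{2}$ ($E{\left(T \right)} = 7 - T T = 7 - T^{2}$)
$v{\left(h \right)} = 0$ ($v{\left(h \right)} = - h + h = 0$)
$V{\left(x,Y \right)} = - 4 x$ ($V{\left(x,Y \right)} = - 4 \left(0 + x\right) = - 4 x$)
$- V{\left(E{\left(12 \right)},-110 \right)} = - \left(-4\right) \left(7 - 12^{2}\right) = - \left(-4\right) \left(7 - 144\right) = - \left(-4\right) \left(-137\right) = \left(-1\right) 548 = -548$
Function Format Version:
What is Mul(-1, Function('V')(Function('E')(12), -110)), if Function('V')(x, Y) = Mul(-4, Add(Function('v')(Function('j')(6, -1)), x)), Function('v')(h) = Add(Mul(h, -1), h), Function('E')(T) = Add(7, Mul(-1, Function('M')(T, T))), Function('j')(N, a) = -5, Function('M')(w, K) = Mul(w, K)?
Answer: -548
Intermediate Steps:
Function('M')(w, K) = Mul(K, w)
Function('E')(T) = Add(7, Mul(-1, Pow(T, 2))) (Function('E')(T) = Add(7, Mul(-1, Mul(T, T))) = Add(7, Mul(-1, Pow(T, 2))))
Function('v')(h) = 0 (Function('v')(h) = Add(Mul(-1, h), h) = 0)
Function('V')(x, Y) = Mul(-4, x) (Function('V')(x, Y) = Mul(-4, Add(0, x)) = Mul(-4, x))
Mul(-1, Function('V')(Function('E')(12), -110)) = Mul(-1, Mul(-4, Add(7, Mul(-1, Pow(12, 2))))) = Mul(-1, Mul(-4, Add(7, Mul(-1, 144)))) = Mul(-1, Mul(-4, Add(7, -144))) = Mul(-1, Mul(-4, -137)) = Mul(-1, 548) = -548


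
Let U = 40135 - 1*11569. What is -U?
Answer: -28566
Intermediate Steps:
U = 28566 (U = 40135 - 11569 = 28566)
-U = -1*28566 = -28566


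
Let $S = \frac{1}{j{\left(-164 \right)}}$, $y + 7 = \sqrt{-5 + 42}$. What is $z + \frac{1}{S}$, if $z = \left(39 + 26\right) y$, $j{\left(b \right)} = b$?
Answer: $-619 + 65 \sqrt{37} \approx -223.62$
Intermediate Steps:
$y = -7 + \sqrt{37}$ ($y = -7 + \sqrt{-5 + 42} = -7 + \sqrt{37} \approx -0.91724$)
$S = - \frac{1}{164}$ ($S = \frac{1}{-164} = - \frac{1}{164} \approx -0.0060976$)
$z = -455 + 65 \sqrt{37}$ ($z = \left(39 + 26\right) \left(-7 + \sqrt{37}\right) = 65 \left(-7 + \sqrt{37}\right) = -455 + 65 \sqrt{37} \approx -59.62$)
$z + \frac{1}{S} = \left(-455 + 65 \sqrt{37}\right) + \frac{1}{- \frac{1}{164}} = \left(-455 + 65 \sqrt{37}\right) - 164 = -619 + 65 \sqrt{37}$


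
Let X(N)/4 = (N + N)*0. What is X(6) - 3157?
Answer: -3157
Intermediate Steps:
X(N) = 0 (X(N) = 4*((N + N)*0) = 4*((2*N)*0) = 4*0 = 0)
X(6) - 3157 = 0 - 3157 = -3157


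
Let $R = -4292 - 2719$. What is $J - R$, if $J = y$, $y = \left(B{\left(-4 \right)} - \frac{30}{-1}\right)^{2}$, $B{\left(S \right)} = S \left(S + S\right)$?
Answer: $10855$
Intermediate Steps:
$B{\left(S \right)} = 2 S^{2}$ ($B{\left(S \right)} = S 2 S = 2 S^{2}$)
$R = -7011$
$y = 3844$ ($y = \left(2 \left(-4\right)^{2} - \frac{30}{-1}\right)^{2} = \left(2 \cdot 16 - -30\right)^{2} = \left(32 + 30\right)^{2} = 62^{2} = 3844$)
$J = 3844$
$J - R = 3844 - -7011 = 3844 + 7011 = 10855$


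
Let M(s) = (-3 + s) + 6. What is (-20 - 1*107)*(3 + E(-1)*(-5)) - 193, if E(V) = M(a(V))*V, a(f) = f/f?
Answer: -3114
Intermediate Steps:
a(f) = 1
M(s) = 3 + s
E(V) = 4*V (E(V) = (3 + 1)*V = 4*V)
(-20 - 1*107)*(3 + E(-1)*(-5)) - 193 = (-20 - 1*107)*(3 + (4*(-1))*(-5)) - 193 = (-20 - 107)*(3 - 4*(-5)) - 193 = -127*(3 + 20) - 193 = -127*23 - 193 = -2921 - 193 = -3114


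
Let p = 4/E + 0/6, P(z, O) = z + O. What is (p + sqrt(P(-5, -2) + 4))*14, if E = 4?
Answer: 14 + 14*I*sqrt(3) ≈ 14.0 + 24.249*I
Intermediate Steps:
P(z, O) = O + z
p = 1 (p = 4/4 + 0/6 = 4*(1/4) + 0*(1/6) = 1 + 0 = 1)
(p + sqrt(P(-5, -2) + 4))*14 = (1 + sqrt((-2 - 5) + 4))*14 = (1 + sqrt(-7 + 4))*14 = (1 + sqrt(-3))*14 = (1 + I*sqrt(3))*14 = 14 + 14*I*sqrt(3)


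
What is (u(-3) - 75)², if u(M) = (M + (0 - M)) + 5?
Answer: 4900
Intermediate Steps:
u(M) = 5 (u(M) = (M - M) + 5 = 0 + 5 = 5)
(u(-3) - 75)² = (5 - 75)² = (-70)² = 4900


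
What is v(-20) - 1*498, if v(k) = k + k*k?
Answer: -118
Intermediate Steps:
v(k) = k + k²
v(-20) - 1*498 = -20*(1 - 20) - 1*498 = -20*(-19) - 498 = 380 - 498 = -118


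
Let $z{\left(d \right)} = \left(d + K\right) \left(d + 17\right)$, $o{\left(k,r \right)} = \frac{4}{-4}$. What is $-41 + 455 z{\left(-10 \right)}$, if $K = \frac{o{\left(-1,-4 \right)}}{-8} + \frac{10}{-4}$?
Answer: $- \frac{315643}{8} \approx -39455.0$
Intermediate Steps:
$o{\left(k,r \right)} = -1$ ($o{\left(k,r \right)} = 4 \left(- \frac{1}{4}\right) = -1$)
$K = - \frac{19}{8}$ ($K = - \frac{1}{-8} + \frac{10}{-4} = \left(-1\right) \left(- \frac{1}{8}\right) + 10 \left(- \frac{1}{4}\right) = \frac{1}{8} - \frac{5}{2} = - \frac{19}{8} \approx -2.375$)
$z{\left(d \right)} = \left(17 + d\right) \left(- \frac{19}{8} + d\right)$ ($z{\left(d \right)} = \left(d - \frac{19}{8}\right) \left(d + 17\right) = \left(- \frac{19}{8} + d\right) \left(17 + d\right) = \left(17 + d\right) \left(- \frac{19}{8} + d\right)$)
$-41 + 455 z{\left(-10 \right)} = -41 + 455 \left(- \frac{323}{8} + \left(-10\right)^{2} + \frac{117}{8} \left(-10\right)\right) = -41 + 455 \left(- \frac{323}{8} + 100 - \frac{585}{4}\right) = -41 + 455 \left(- \frac{693}{8}\right) = -41 - \frac{315315}{8} = - \frac{315643}{8}$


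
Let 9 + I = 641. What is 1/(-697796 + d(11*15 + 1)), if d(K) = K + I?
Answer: -1/696998 ≈ -1.4347e-6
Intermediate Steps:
I = 632 (I = -9 + 641 = 632)
d(K) = 632 + K (d(K) = K + 632 = 632 + K)
1/(-697796 + d(11*15 + 1)) = 1/(-697796 + (632 + (11*15 + 1))) = 1/(-697796 + (632 + (165 + 1))) = 1/(-697796 + (632 + 166)) = 1/(-697796 + 798) = 1/(-696998) = -1/696998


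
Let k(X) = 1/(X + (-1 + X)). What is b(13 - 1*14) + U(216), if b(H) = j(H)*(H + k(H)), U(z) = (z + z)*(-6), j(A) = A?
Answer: -7772/3 ≈ -2590.7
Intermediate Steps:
k(X) = 1/(-1 + 2*X)
U(z) = -12*z (U(z) = (2*z)*(-6) = -12*z)
b(H) = H*(H + 1/(-1 + 2*H))
b(13 - 1*14) + U(216) = (13 - 1*14)*(1 + (13 - 1*14)*(-1 + 2*(13 - 1*14)))/(-1 + 2*(13 - 1*14)) - 12*216 = (13 - 14)*(1 + (13 - 14)*(-1 + 2*(13 - 14)))/(-1 + 2*(13 - 14)) - 2592 = -(1 - (-1 + 2*(-1)))/(-1 + 2*(-1)) - 2592 = -(1 - (-1 - 2))/(-1 - 2) - 2592 = -1*(1 - 1*(-3))/(-3) - 2592 = -1*(-1/3)*(1 + 3) - 2592 = -1*(-1/3)*4 - 2592 = 4/3 - 2592 = -7772/3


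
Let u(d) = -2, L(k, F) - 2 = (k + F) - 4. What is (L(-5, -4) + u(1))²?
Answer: 169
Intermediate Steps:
L(k, F) = -2 + F + k (L(k, F) = 2 + ((k + F) - 4) = 2 + ((F + k) - 4) = 2 + (-4 + F + k) = -2 + F + k)
(L(-5, -4) + u(1))² = ((-2 - 4 - 5) - 2)² = (-11 - 2)² = (-13)² = 169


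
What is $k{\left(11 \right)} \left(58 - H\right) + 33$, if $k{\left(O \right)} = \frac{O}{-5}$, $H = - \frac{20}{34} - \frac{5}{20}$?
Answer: $- \frac{32791}{340} \approx -96.444$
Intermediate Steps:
$H = - \frac{57}{68}$ ($H = \left(-20\right) \frac{1}{34} - \frac{1}{4} = - \frac{10}{17} - \frac{1}{4} = - \frac{57}{68} \approx -0.83823$)
$k{\left(O \right)} = - \frac{O}{5}$ ($k{\left(O \right)} = O \left(- \frac{1}{5}\right) = - \frac{O}{5}$)
$k{\left(11 \right)} \left(58 - H\right) + 33 = \left(- \frac{1}{5}\right) 11 \left(58 - - \frac{57}{68}\right) + 33 = - \frac{11 \left(58 + \frac{57}{68}\right)}{5} + 33 = \left(- \frac{11}{5}\right) \frac{4001}{68} + 33 = - \frac{44011}{340} + 33 = - \frac{32791}{340}$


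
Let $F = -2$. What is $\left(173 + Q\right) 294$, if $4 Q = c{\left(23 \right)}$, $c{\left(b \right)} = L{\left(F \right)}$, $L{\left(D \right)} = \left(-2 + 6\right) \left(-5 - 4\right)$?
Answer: $48216$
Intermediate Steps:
$L{\left(D \right)} = -36$ ($L{\left(D \right)} = 4 \left(-9\right) = -36$)
$c{\left(b \right)} = -36$
$Q = -9$ ($Q = \frac{1}{4} \left(-36\right) = -9$)
$\left(173 + Q\right) 294 = \left(173 - 9\right) 294 = 164 \cdot 294 = 48216$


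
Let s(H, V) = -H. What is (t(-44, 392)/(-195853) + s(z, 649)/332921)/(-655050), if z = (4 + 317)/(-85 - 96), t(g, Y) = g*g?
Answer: 116597976323/7730800117722562650 ≈ 1.5082e-8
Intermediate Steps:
t(g, Y) = g²
z = -321/181 (z = 321/(-181) = 321*(-1/181) = -321/181 ≈ -1.7735)
(t(-44, 392)/(-195853) + s(z, 649)/332921)/(-655050) = ((-44)²/(-195853) - 1*(-321/181)/332921)/(-655050) = (1936*(-1/195853) + (321/181)*(1/332921))*(-1/655050) = (-1936/195853 + 321/60258701)*(-1/655050) = -116597976323/11801847366953*(-1/655050) = 116597976323/7730800117722562650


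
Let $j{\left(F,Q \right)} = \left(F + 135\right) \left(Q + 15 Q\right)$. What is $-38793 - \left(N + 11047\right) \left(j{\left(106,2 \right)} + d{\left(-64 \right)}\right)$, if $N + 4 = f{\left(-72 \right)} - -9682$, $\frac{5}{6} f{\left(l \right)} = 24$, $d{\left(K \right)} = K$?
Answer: $- \frac{793819277}{5} \approx -1.5876 \cdot 10^{8}$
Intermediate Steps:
$f{\left(l \right)} = \frac{144}{5}$ ($f{\left(l \right)} = \frac{6}{5} \cdot 24 = \frac{144}{5}$)
$j{\left(F,Q \right)} = 16 Q \left(135 + F\right)$ ($j{\left(F,Q \right)} = \left(135 + F\right) 16 Q = 16 Q \left(135 + F\right)$)
$N = \frac{48534}{5}$ ($N = -4 + \left(\frac{144}{5} - -9682\right) = -4 + \left(\frac{144}{5} + 9682\right) = -4 + \frac{48554}{5} = \frac{48534}{5} \approx 9706.8$)
$-38793 - \left(N + 11047\right) \left(j{\left(106,2 \right)} + d{\left(-64 \right)}\right) = -38793 - \left(\frac{48534}{5} + 11047\right) \left(16 \cdot 2 \left(135 + 106\right) - 64\right) = -38793 - \frac{103769 \left(16 \cdot 2 \cdot 241 - 64\right)}{5} = -38793 - \frac{103769 \left(7712 - 64\right)}{5} = -38793 - \frac{103769}{5} \cdot 7648 = -38793 - \frac{793625312}{5} = - \frac{793819277}{5}$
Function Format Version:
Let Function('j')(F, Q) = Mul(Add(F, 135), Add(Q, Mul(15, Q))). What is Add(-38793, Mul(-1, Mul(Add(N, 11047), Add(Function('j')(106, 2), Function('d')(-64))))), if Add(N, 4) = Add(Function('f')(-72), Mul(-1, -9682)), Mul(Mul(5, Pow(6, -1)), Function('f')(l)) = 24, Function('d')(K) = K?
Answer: Rational(-793819277, 5) ≈ -1.5876e+8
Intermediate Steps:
Function('f')(l) = Rational(144, 5) (Function('f')(l) = Mul(Rational(6, 5), 24) = Rational(144, 5))
Function('j')(F, Q) = Mul(16, Q, Add(135, F)) (Function('j')(F, Q) = Mul(Add(135, F), Mul(16, Q)) = Mul(16, Q, Add(135, F)))
N = Rational(48534, 5) (N = Add(-4, Add(Rational(144, 5), Mul(-1, -9682))) = Add(-4, Add(Rational(144, 5), 9682)) = Add(-4, Rational(48554, 5)) = Rational(48534, 5) ≈ 9706.8)
Add(-38793, Mul(-1, Mul(Add(N, 11047), Add(Function('j')(106, 2), Function('d')(-64))))) = Add(-38793, Mul(-1, Mul(Add(Rational(48534, 5), 11047), Add(Mul(16, 2, Add(135, 106)), -64)))) = Add(-38793, Mul(-1, Mul(Rational(103769, 5), Add(Mul(16, 2, 241), -64)))) = Add(-38793, Mul(-1, Mul(Rational(103769, 5), Add(7712, -64)))) = Add(-38793, Mul(-1, Mul(Rational(103769, 5), 7648))) = Add(-38793, Mul(-1, Rational(793625312, 5))) = Add(-38793, Rational(-793625312, 5)) = Rational(-793819277, 5)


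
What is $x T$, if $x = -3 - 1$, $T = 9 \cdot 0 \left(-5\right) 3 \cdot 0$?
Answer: $0$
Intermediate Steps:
$T = 0$ ($T = 9 \cdot 0 \cdot 3 \cdot 0 = 9 \cdot 0 \cdot 0 = 0 \cdot 0 = 0$)
$x = -4$
$x T = \left(-4\right) 0 = 0$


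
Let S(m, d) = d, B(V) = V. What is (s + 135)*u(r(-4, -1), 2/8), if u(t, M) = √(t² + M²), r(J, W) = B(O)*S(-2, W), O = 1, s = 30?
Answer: 165*√17/4 ≈ 170.08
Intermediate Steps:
r(J, W) = W (r(J, W) = 1*W = W)
u(t, M) = √(M² + t²)
(s + 135)*u(r(-4, -1), 2/8) = (30 + 135)*√((2/8)² + (-1)²) = 165*√((2*(⅛))² + 1) = 165*√((¼)² + 1) = 165*√(1/16 + 1) = 165*√(17/16) = 165*(√17/4) = 165*√17/4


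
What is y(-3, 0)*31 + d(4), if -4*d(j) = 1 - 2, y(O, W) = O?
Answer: -371/4 ≈ -92.750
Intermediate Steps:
d(j) = ¼ (d(j) = -(1 - 2)/4 = -¼*(-1) = ¼)
y(-3, 0)*31 + d(4) = -3*31 + ¼ = -93 + ¼ = -371/4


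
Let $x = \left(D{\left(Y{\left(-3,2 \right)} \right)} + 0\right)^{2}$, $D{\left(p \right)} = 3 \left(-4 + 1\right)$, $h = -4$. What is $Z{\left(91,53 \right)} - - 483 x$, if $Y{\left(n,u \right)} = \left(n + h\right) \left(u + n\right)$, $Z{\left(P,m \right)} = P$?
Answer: $39214$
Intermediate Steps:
$Y{\left(n,u \right)} = \left(-4 + n\right) \left(n + u\right)$ ($Y{\left(n,u \right)} = \left(n - 4\right) \left(u + n\right) = \left(-4 + n\right) \left(n + u\right)$)
$D{\left(p \right)} = -9$ ($D{\left(p \right)} = 3 \left(-3\right) = -9$)
$x = 81$ ($x = \left(-9 + 0\right)^{2} = \left(-9\right)^{2} = 81$)
$Z{\left(91,53 \right)} - - 483 x = 91 - \left(-483\right) 81 = 91 - -39123 = 91 + 39123 = 39214$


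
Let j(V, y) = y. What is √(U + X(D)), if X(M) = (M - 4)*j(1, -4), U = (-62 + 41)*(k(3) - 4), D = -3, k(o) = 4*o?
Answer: 2*I*√35 ≈ 11.832*I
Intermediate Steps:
U = -168 (U = (-62 + 41)*(4*3 - 4) = -21*(12 - 4) = -21*8 = -168)
X(M) = 16 - 4*M (X(M) = (M - 4)*(-4) = (-4 + M)*(-4) = 16 - 4*M)
√(U + X(D)) = √(-168 + (16 - 4*(-3))) = √(-168 + (16 + 12)) = √(-168 + 28) = √(-140) = 2*I*√35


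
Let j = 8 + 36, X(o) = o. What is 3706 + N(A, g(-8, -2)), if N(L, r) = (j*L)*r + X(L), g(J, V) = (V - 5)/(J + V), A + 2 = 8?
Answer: 19484/5 ≈ 3896.8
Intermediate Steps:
A = 6 (A = -2 + 8 = 6)
g(J, V) = (-5 + V)/(J + V)
j = 44
N(L, r) = L + 44*L*r (N(L, r) = (44*L)*r + L = 44*L*r + L = L + 44*L*r)
3706 + N(A, g(-8, -2)) = 3706 + 6*(1 + 44*((-5 - 2)/(-8 - 2))) = 3706 + 6*(1 + 44*(-7/(-10))) = 3706 + 6*(1 + 44*(-⅒*(-7))) = 3706 + 6*(1 + 44*(7/10)) = 3706 + 6*(1 + 154/5) = 3706 + 6*(159/5) = 3706 + 954/5 = 19484/5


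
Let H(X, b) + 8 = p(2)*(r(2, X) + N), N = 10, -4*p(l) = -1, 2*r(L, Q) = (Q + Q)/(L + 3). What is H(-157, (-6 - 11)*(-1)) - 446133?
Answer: -8922927/20 ≈ -4.4615e+5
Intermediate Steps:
r(L, Q) = Q/(3 + L) (r(L, Q) = ((Q + Q)/(L + 3))/2 = ((2*Q)/(3 + L))/2 = (2*Q/(3 + L))/2 = Q/(3 + L))
p(l) = 1/4 (p(l) = -1/4*(-1) = 1/4)
H(X, b) = -11/2 + X/20 (H(X, b) = -8 + (X/(3 + 2) + 10)/4 = -8 + (X/5 + 10)/4 = -8 + (10 + X/5)/4 = -8 + (5/2 + X/20) = -11/2 + X/20)
H(-157, (-6 - 11)*(-1)) - 446133 = (-11/2 + (1/20)*(-157)) - 446133 = (-11/2 - 157/20) - 446133 = -267/20 - 446133 = -8922927/20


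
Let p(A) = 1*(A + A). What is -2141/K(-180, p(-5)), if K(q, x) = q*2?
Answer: 2141/360 ≈ 5.9472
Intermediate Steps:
p(A) = 2*A (p(A) = 1*(2*A) = 2*A)
K(q, x) = 2*q
-2141/K(-180, p(-5)) = -2141/(2*(-180)) = -2141/(-360) = -2141*(-1/360) = 2141/360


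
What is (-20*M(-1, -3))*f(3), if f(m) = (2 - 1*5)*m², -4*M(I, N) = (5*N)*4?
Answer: 8100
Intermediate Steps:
M(I, N) = -5*N (M(I, N) = -5*N*4/4 = -5*N)
f(m) = -3*m² (f(m) = (2 - 5)*m² = -3*m²)
(-20*M(-1, -3))*f(3) = (-(-100)*(-3))*(-3*3²) = (-20*15)*(-3*9) = -300*(-27) = 8100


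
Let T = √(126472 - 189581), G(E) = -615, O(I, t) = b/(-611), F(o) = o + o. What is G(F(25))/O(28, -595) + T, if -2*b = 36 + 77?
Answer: -751530/113 + I*√63109 ≈ -6650.7 + 251.22*I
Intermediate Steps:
F(o) = 2*o
b = -113/2 (b = -(36 + 77)/2 = -½*113 = -113/2 ≈ -56.500)
O(I, t) = 113/1222 (O(I, t) = -113/2/(-611) = -113/2*(-1/611) = 113/1222)
T = I*√63109 (T = √(-63109) = I*√63109 ≈ 251.22*I)
G(F(25))/O(28, -595) + T = -615/113/1222 + I*√63109 = -615*1222/113 + I*√63109 = -751530/113 + I*√63109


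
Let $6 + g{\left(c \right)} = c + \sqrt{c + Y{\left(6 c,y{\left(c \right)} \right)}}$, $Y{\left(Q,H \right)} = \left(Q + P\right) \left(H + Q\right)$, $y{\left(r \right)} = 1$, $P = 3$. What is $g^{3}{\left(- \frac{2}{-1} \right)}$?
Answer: $\left(-4 + \sqrt{197}\right)^{3} \approx 1010.7$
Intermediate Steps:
$Y{\left(Q,H \right)} = \left(3 + Q\right) \left(H + Q\right)$ ($Y{\left(Q,H \right)} = \left(Q + 3\right) \left(H + Q\right) = \left(3 + Q\right) \left(H + Q\right)$)
$g{\left(c \right)} = -6 + c + \sqrt{3 + 25 c + 36 c^{2}}$ ($g{\left(c \right)} = -6 + \left(c + \sqrt{c + \left(\left(6 c\right)^{2} + 3 \cdot 1 + 3 \cdot 6 c + 1 \cdot 6 c\right)}\right) = -6 + \left(c + \sqrt{c + \left(36 c^{2} + 3 + 18 c + 6 c\right)}\right) = -6 + \left(c + \sqrt{c + \left(3 + 24 c + 36 c^{2}\right)}\right) = -6 + \left(c + \sqrt{3 + 25 c + 36 c^{2}}\right) = -6 + c + \sqrt{3 + 25 c + 36 c^{2}}$)
$g^{3}{\left(- \frac{2}{-1} \right)} = \left(-6 - \frac{2}{-1} + \sqrt{3 + 25 \left(- \frac{2}{-1}\right) + 36 \left(- \frac{2}{-1}\right)^{2}}\right)^{3} = \left(-6 - -2 + \sqrt{3 + 25 \left(\left(-2\right) \left(-1\right)\right) + 36 \left(\left(-2\right) \left(-1\right)\right)^{2}}\right)^{3} = \left(-6 + 2 + \sqrt{3 + 25 \cdot 2 + 36 \cdot 2^{2}}\right)^{3} = \left(-6 + 2 + \sqrt{3 + 50 + 36 \cdot 4}\right)^{3} = \left(-6 + 2 + \sqrt{3 + 50 + 144}\right)^{3} = \left(-6 + 2 + \sqrt{197}\right)^{3} = \left(-4 + \sqrt{197}\right)^{3}$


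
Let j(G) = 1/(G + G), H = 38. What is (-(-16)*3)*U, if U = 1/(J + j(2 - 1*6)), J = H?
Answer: 128/101 ≈ 1.2673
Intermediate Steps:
J = 38
j(G) = 1/(2*G)
U = 8/303 (U = 1/(38 + 1/(2*(2 - 1*6))) = 1/(38 + 1/(2*(2 - 6))) = 1/(38 + (½)/(-4)) = 1/(38 + (½)*(-¼)) = 1/(38 - ⅛) = 1/(303/8) = 8/303 ≈ 0.026403)
(-(-16)*3)*U = -(-16)*3*(8/303) = -16*(-3)*(8/303) = 48*(8/303) = 128/101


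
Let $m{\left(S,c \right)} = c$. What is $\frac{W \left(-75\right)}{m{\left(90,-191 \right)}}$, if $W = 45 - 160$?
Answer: $- \frac{8625}{191} \approx -45.157$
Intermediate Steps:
$W = -115$ ($W = 45 - 160 = -115$)
$\frac{W \left(-75\right)}{m{\left(90,-191 \right)}} = \frac{\left(-115\right) \left(-75\right)}{-191} = 8625 \left(- \frac{1}{191}\right) = - \frac{8625}{191}$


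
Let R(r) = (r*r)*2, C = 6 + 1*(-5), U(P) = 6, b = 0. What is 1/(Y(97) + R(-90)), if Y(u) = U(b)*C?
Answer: 1/16206 ≈ 6.1706e-5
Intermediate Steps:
C = 1 (C = 6 - 5 = 1)
R(r) = 2*r**2 (R(r) = r**2*2 = 2*r**2)
Y(u) = 6 (Y(u) = 6*1 = 6)
1/(Y(97) + R(-90)) = 1/(6 + 2*(-90)**2) = 1/(6 + 2*8100) = 1/(6 + 16200) = 1/16206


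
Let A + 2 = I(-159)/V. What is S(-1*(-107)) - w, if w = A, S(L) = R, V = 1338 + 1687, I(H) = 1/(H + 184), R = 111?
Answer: 8545624/75625 ≈ 113.00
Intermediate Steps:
I(H) = 1/(184 + H)
V = 3025
S(L) = 111
A = -151249/75625 (A = -2 + 1/((184 - 159)*3025) = -2 + (1/3025)/25 = -2 + (1/25)*(1/3025) = -2 + 1/75625 = -151249/75625 ≈ -2.0000)
w = -151249/75625 ≈ -2.0000
S(-1*(-107)) - w = 111 - 1*(-151249/75625) = 111 + 151249/75625 = 8545624/75625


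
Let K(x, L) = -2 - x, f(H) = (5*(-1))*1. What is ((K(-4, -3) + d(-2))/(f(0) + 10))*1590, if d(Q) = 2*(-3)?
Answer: -1272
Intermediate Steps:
f(H) = -5 (f(H) = -5*1 = -5)
d(Q) = -6
((K(-4, -3) + d(-2))/(f(0) + 10))*1590 = (((-2 - 1*(-4)) - 6)/(-5 + 10))*1590 = (((-2 + 4) - 6)/5)*1590 = ((2 - 6)*(1/5))*1590 = -4*1/5*1590 = -4/5*1590 = -1272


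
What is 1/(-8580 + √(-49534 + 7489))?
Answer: -572/4910563 - I*√42045/73658445 ≈ -0.00011648 - 2.7838e-6*I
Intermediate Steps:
1/(-8580 + √(-49534 + 7489)) = 1/(-8580 + √(-42045)) = 1/(-8580 + I*√42045)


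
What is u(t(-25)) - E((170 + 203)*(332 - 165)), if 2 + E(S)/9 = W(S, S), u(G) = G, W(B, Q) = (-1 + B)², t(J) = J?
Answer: -34920396907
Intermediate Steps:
E(S) = -18 + 9*(-1 + S)²
u(t(-25)) - E((170 + 203)*(332 - 165)) = -25 - (-18 + 9*(-1 + (170 + 203)*(332 - 165))²) = -25 - (-18 + 9*(-1 + 373*167)²) = -25 - (-18 + 9*(-1 + 62291)²) = -25 - (-18 + 9*62290²) = -25 - (-18 + 9*3880044100) = -25 - (-18 + 34920396900) = -25 - 1*34920396882 = -25 - 34920396882 = -34920396907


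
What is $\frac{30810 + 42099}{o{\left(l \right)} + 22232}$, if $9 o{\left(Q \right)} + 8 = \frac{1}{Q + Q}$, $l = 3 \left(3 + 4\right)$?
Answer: $\frac{27559602}{8403361} \approx 3.2796$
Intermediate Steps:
$l = 21$ ($l = 3 \cdot 7 = 21$)
$o{\left(Q \right)} = - \frac{8}{9} + \frac{1}{18 Q}$ ($o{\left(Q \right)} = - \frac{8}{9} + \frac{1}{9 \left(Q + Q\right)} = - \frac{8}{9} + \frac{1}{9 \cdot 2 Q} = - \frac{8}{9} + \frac{\frac{1}{2} \frac{1}{Q}}{9} = - \frac{8}{9} + \frac{1}{18 Q}$)
$\frac{30810 + 42099}{o{\left(l \right)} + 22232} = \frac{30810 + 42099}{\frac{1 - 336}{18 \cdot 21} + 22232} = \frac{72909}{\frac{1}{18} \cdot \frac{1}{21} \left(1 - 336\right) + 22232} = \frac{72909}{\frac{1}{18} \cdot \frac{1}{21} \left(-335\right) + 22232} = \frac{72909}{- \frac{335}{378} + 22232} = \frac{72909}{\frac{8403361}{378}} = 72909 \cdot \frac{378}{8403361} = \frac{27559602}{8403361}$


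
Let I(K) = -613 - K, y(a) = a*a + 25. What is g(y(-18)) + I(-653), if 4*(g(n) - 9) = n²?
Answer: 121997/4 ≈ 30499.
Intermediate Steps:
y(a) = 25 + a² (y(a) = a² + 25 = 25 + a²)
g(n) = 9 + n²/4
g(y(-18)) + I(-653) = (9 + (25 + (-18)²)²/4) + (-613 - 1*(-653)) = (9 + (25 + 324)²/4) + (-613 + 653) = (9 + (¼)*349²) + 40 = (9 + (¼)*121801) + 40 = (9 + 121801/4) + 40 = 121837/4 + 40 = 121997/4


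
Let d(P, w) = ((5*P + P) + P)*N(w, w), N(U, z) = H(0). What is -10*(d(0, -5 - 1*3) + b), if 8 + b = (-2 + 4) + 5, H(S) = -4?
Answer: 10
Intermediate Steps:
b = -1 (b = -8 + ((-2 + 4) + 5) = -8 + (2 + 5) = -8 + 7 = -1)
N(U, z) = -4
d(P, w) = -28*P (d(P, w) = ((5*P + P) + P)*(-4) = (6*P + P)*(-4) = (7*P)*(-4) = -28*P)
-10*(d(0, -5 - 1*3) + b) = -10*(-28*0 - 1) = -10*(0 - 1) = -10*(-1) = 10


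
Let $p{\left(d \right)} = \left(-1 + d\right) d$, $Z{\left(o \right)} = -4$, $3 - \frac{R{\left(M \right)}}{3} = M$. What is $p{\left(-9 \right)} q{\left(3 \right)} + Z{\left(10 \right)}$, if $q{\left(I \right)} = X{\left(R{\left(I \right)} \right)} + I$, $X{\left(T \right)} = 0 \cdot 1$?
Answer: $266$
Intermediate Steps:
$R{\left(M \right)} = 9 - 3 M$
$p{\left(d \right)} = d \left(-1 + d\right)$
$X{\left(T \right)} = 0$
$q{\left(I \right)} = I$ ($q{\left(I \right)} = 0 + I = I$)
$p{\left(-9 \right)} q{\left(3 \right)} + Z{\left(10 \right)} = - 9 \left(-1 - 9\right) 3 - 4 = \left(-9\right) \left(-10\right) 3 - 4 = 90 \cdot 3 - 4 = 270 - 4 = 266$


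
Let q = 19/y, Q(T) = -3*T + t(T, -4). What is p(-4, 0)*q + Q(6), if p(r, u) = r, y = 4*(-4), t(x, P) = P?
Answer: -69/4 ≈ -17.250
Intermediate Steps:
y = -16
Q(T) = -4 - 3*T (Q(T) = -3*T - 4 = -4 - 3*T)
q = -19/16 (q = 19/(-16) = 19*(-1/16) = -19/16 ≈ -1.1875)
p(-4, 0)*q + Q(6) = -4*(-19/16) + (-4 - 3*6) = 19/4 + (-4 - 18) = 19/4 - 22 = -69/4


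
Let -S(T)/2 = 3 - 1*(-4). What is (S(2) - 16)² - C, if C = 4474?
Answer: -3574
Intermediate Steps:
S(T) = -14 (S(T) = -2*(3 - 1*(-4)) = -2*(3 + 4) = -2*7 = -14)
(S(2) - 16)² - C = (-14 - 16)² - 1*4474 = (-30)² - 4474 = 900 - 4474 = -3574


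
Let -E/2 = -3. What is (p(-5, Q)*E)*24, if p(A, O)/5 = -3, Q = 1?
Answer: -2160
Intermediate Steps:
p(A, O) = -15 (p(A, O) = 5*(-3) = -15)
E = 6 (E = -2*(-3) = 6)
(p(-5, Q)*E)*24 = -15*6*24 = -90*24 = -2160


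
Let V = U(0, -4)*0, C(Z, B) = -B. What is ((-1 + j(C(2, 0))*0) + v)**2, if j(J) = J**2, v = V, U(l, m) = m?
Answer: 1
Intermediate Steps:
V = 0 (V = -4*0 = 0)
v = 0
((-1 + j(C(2, 0))*0) + v)**2 = ((-1 + (-1*0)**2*0) + 0)**2 = ((-1 + 0**2*0) + 0)**2 = ((-1 + 0*0) + 0)**2 = ((-1 + 0) + 0)**2 = (-1 + 0)**2 = (-1)**2 = 1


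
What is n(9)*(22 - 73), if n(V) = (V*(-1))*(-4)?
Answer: -1836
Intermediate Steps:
n(V) = 4*V (n(V) = -V*(-4) = 4*V)
n(9)*(22 - 73) = (4*9)*(22 - 73) = 36*(-51) = -1836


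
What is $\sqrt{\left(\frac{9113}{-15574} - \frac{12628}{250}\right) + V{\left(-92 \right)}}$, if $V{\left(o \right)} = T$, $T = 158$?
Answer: $\frac{\sqrt{95892130970}}{29950} \approx 10.339$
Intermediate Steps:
$V{\left(o \right)} = 158$
$\sqrt{\left(\frac{9113}{-15574} - \frac{12628}{250}\right) + V{\left(-92 \right)}} = \sqrt{\left(\frac{9113}{-15574} - \frac{12628}{250}\right) + 158} = \sqrt{\left(9113 \left(- \frac{1}{15574}\right) - \frac{6314}{125}\right) + 158} = \sqrt{\left(- \frac{701}{1198} - \frac{6314}{125}\right) + 158} = \sqrt{- \frac{7651797}{149750} + 158} = \sqrt{\frac{16008703}{149750}} = \frac{\sqrt{95892130970}}{29950}$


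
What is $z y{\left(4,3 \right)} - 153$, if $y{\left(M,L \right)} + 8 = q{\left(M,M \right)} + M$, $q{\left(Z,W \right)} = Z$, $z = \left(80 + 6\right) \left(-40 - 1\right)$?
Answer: $-153$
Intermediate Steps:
$z = -3526$ ($z = 86 \left(-41\right) = -3526$)
$y{\left(M,L \right)} = -8 + 2 M$ ($y{\left(M,L \right)} = -8 + \left(M + M\right) = -8 + 2 M$)
$z y{\left(4,3 \right)} - 153 = - 3526 \left(-8 + 2 \cdot 4\right) - 153 = - 3526 \left(-8 + 8\right) - 153 = \left(-3526\right) 0 - 153 = 0 - 153 = -153$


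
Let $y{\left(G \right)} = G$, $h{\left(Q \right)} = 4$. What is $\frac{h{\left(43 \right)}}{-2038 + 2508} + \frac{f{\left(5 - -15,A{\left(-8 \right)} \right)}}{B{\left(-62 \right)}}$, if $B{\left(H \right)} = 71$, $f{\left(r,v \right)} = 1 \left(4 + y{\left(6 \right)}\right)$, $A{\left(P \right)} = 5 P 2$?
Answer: $\frac{2492}{16685} \approx 0.14936$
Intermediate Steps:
$A{\left(P \right)} = 10 P$
$f{\left(r,v \right)} = 10$ ($f{\left(r,v \right)} = 1 \left(4 + 6\right) = 1 \cdot 10 = 10$)
$\frac{h{\left(43 \right)}}{-2038 + 2508} + \frac{f{\left(5 - -15,A{\left(-8 \right)} \right)}}{B{\left(-62 \right)}} = \frac{4}{-2038 + 2508} + \frac{10}{71} = \frac{4}{470} + 10 \cdot \frac{1}{71} = 4 \cdot \frac{1}{470} + \frac{10}{71} = \frac{2}{235} + \frac{10}{71} = \frac{2492}{16685}$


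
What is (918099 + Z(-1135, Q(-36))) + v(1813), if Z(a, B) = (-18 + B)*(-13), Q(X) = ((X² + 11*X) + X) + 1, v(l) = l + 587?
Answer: 909488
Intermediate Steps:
v(l) = 587 + l
Q(X) = 1 + X² + 12*X (Q(X) = (X² + 12*X) + 1 = 1 + X² + 12*X)
Z(a, B) = 234 - 13*B
(918099 + Z(-1135, Q(-36))) + v(1813) = (918099 + (234 - 13*(1 + (-36)² + 12*(-36)))) + (587 + 1813) = (918099 + (234 - 13*(1 + 1296 - 432))) + 2400 = (918099 + (234 - 13*865)) + 2400 = (918099 + (234 - 11245)) + 2400 = (918099 - 11011) + 2400 = 907088 + 2400 = 909488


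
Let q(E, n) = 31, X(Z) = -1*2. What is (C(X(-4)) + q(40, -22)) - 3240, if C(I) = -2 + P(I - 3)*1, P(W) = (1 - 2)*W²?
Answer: -3236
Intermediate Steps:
X(Z) = -2
P(W) = -W²
C(I) = -2 - (-3 + I)² (C(I) = -2 - (I - 3)²*1 = -2 - (-3 + I)²*1 = -2 - (-3 + I)²)
(C(X(-4)) + q(40, -22)) - 3240 = ((-2 - (-3 - 2)²) + 31) - 3240 = ((-2 - 1*(-5)²) + 31) - 3240 = ((-2 - 1*25) + 31) - 3240 = ((-2 - 25) + 31) - 3240 = (-27 + 31) - 3240 = 4 - 3240 = -3236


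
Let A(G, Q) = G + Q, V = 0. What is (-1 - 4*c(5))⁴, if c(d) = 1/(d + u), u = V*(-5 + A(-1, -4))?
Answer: 6561/625 ≈ 10.498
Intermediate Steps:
u = 0 (u = 0*(-5 + (-1 - 4)) = 0*(-5 - 5) = 0*(-10) = 0)
c(d) = 1/d (c(d) = 1/(d + 0) = 1/d)
(-1 - 4*c(5))⁴ = (-1 - 4/5)⁴ = (-1 - 4*⅕)⁴ = (-1 - ⅘)⁴ = (-9/5)⁴ = 6561/625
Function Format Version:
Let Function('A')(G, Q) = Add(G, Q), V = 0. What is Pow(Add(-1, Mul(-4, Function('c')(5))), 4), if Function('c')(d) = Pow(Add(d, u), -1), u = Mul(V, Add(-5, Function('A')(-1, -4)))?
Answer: Rational(6561, 625) ≈ 10.498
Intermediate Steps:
u = 0 (u = Mul(0, Add(-5, Add(-1, -4))) = Mul(0, Add(-5, -5)) = Mul(0, -10) = 0)
Function('c')(d) = Pow(d, -1) (Function('c')(d) = Pow(Add(d, 0), -1) = Pow(d, -1))
Pow(Add(-1, Mul(-4, Function('c')(5))), 4) = Pow(Add(-1, Mul(-4, Pow(5, -1))), 4) = Pow(Add(-1, Mul(-4, Rational(1, 5))), 4) = Pow(Add(-1, Rational(-4, 5)), 4) = Pow(Rational(-9, 5), 4) = Rational(6561, 625)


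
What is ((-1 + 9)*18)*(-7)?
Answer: -1008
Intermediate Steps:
((-1 + 9)*18)*(-7) = (8*18)*(-7) = 144*(-7) = -1008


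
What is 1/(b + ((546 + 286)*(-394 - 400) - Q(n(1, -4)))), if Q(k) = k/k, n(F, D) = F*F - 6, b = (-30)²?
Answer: -1/659709 ≈ -1.5158e-6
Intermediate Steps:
b = 900
n(F, D) = -6 + F² (n(F, D) = F² - 6 = -6 + F²)
Q(k) = 1
1/(b + ((546 + 286)*(-394 - 400) - Q(n(1, -4)))) = 1/(900 + ((546 + 286)*(-394 - 400) - 1*1)) = 1/(900 + (832*(-794) - 1)) = 1/(900 + (-660608 - 1)) = 1/(900 - 660609) = 1/(-659709) = -1/659709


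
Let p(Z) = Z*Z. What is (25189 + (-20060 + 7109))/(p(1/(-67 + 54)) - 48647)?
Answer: -1034111/4110671 ≈ -0.25157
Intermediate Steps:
p(Z) = Z**2
(25189 + (-20060 + 7109))/(p(1/(-67 + 54)) - 48647) = (25189 + (-20060 + 7109))/((1/(-67 + 54))**2 - 48647) = (25189 - 12951)/((1/(-13))**2 - 48647) = 12238/((-1/13)**2 - 48647) = 12238/(1/169 - 48647) = 12238/(-8221342/169) = 12238*(-169/8221342) = -1034111/4110671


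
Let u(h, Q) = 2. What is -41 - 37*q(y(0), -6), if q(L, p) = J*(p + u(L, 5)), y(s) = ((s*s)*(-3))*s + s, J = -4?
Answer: -633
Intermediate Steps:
y(s) = s - 3*s³ (y(s) = (s²*(-3))*s + s = (-3*s²)*s + s = -3*s³ + s = s - 3*s³)
q(L, p) = -8 - 4*p (q(L, p) = -4*(p + 2) = -4*(2 + p) = -8 - 4*p)
-41 - 37*q(y(0), -6) = -41 - 37*(-8 - 4*(-6)) = -41 - 37*(-8 + 24) = -41 - 37*16 = -41 - 592 = -633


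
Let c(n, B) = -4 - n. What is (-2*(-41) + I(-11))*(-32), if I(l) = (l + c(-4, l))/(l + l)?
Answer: -2640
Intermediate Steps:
I(l) = ½ (I(l) = (l + (-4 - 1*(-4)))/(l + l) = (l + (-4 + 4))/((2*l)) = (l + 0)*(1/(2*l)) = l*(1/(2*l)) = ½)
(-2*(-41) + I(-11))*(-32) = (-2*(-41) + ½)*(-32) = (82 + ½)*(-32) = (165/2)*(-32) = -2640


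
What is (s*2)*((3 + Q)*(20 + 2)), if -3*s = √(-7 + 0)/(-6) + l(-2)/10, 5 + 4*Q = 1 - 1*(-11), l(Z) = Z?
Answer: 209/15 + 209*I*√7/18 ≈ 13.933 + 30.72*I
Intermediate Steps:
Q = 7/4 (Q = -5/4 + (1 - 1*(-11))/4 = -5/4 + (1 + 11)/4 = -5/4 + (¼)*12 = -5/4 + 3 = 7/4 ≈ 1.7500)
s = 1/15 + I*√7/18 (s = -(√(-7 + 0)/(-6) - 2/10)/3 = -(√(-7)*(-⅙) - 2*⅒)/3 = -((I*√7)*(-⅙) - ⅕)/3 = -(-I*√7/6 - ⅕)/3 = -(-⅕ - I*√7/6)/3 = 1/15 + I*√7/18 ≈ 0.066667 + 0.14699*I)
(s*2)*((3 + Q)*(20 + 2)) = ((1/15 + I*√7/18)*2)*((3 + 7/4)*(20 + 2)) = (2/15 + I*√7/9)*((19/4)*22) = (2/15 + I*√7/9)*(209/2) = 209/15 + 209*I*√7/18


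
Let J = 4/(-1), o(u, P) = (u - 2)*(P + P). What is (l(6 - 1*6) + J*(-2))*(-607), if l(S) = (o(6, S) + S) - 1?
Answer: -4249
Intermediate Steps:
o(u, P) = 2*P*(-2 + u) (o(u, P) = (-2 + u)*(2*P) = 2*P*(-2 + u))
J = -4 (J = 4*(-1) = -4)
l(S) = -1 + 9*S (l(S) = (2*S*(-2 + 6) + S) - 1 = (2*S*4 + S) - 1 = (8*S + S) - 1 = 9*S - 1 = -1 + 9*S)
(l(6 - 1*6) + J*(-2))*(-607) = ((-1 + 9*(6 - 1*6)) - 4*(-2))*(-607) = ((-1 + 9*(6 - 6)) + 8)*(-607) = ((-1 + 9*0) + 8)*(-607) = ((-1 + 0) + 8)*(-607) = (-1 + 8)*(-607) = 7*(-607) = -4249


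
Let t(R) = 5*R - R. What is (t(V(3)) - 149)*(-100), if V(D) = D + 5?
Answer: 11700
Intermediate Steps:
V(D) = 5 + D
t(R) = 4*R
(t(V(3)) - 149)*(-100) = (4*(5 + 3) - 149)*(-100) = (4*8 - 149)*(-100) = (32 - 149)*(-100) = -117*(-100) = 11700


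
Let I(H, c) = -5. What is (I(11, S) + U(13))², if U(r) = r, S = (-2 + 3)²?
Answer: 64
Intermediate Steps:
S = 1 (S = 1² = 1)
(I(11, S) + U(13))² = (-5 + 13)² = 8² = 64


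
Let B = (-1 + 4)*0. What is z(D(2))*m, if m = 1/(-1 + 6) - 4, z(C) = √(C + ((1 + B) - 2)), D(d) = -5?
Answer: -19*I*√6/5 ≈ -9.3081*I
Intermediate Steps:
B = 0 (B = 3*0 = 0)
z(C) = √(-1 + C) (z(C) = √(C + ((1 + 0) - 2)) = √(C + (1 - 2)) = √(C - 1) = √(-1 + C))
m = -19/5 (m = 1/5 - 4 = ⅕ - 4 = -19/5 ≈ -3.8000)
z(D(2))*m = √(-1 - 5)*(-19/5) = √(-6)*(-19/5) = (I*√6)*(-19/5) = -19*I*√6/5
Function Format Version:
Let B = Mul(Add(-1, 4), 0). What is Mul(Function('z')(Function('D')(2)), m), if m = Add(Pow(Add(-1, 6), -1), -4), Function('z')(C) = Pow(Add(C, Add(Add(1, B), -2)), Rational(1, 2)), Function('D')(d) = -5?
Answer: Mul(Rational(-19, 5), I, Pow(6, Rational(1, 2))) ≈ Mul(-9.3081, I)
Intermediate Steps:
B = 0 (B = Mul(3, 0) = 0)
Function('z')(C) = Pow(Add(-1, C), Rational(1, 2)) (Function('z')(C) = Pow(Add(C, Add(Add(1, 0), -2)), Rational(1, 2)) = Pow(Add(C, Add(1, -2)), Rational(1, 2)) = Pow(Add(C, -1), Rational(1, 2)) = Pow(Add(-1, C), Rational(1, 2)))
m = Rational(-19, 5) (m = Add(Pow(5, -1), -4) = Add(Rational(1, 5), -4) = Rational(-19, 5) ≈ -3.8000)
Mul(Function('z')(Function('D')(2)), m) = Mul(Pow(Add(-1, -5), Rational(1, 2)), Rational(-19, 5)) = Mul(Pow(-6, Rational(1, 2)), Rational(-19, 5)) = Mul(Mul(I, Pow(6, Rational(1, 2))), Rational(-19, 5)) = Mul(Rational(-19, 5), I, Pow(6, Rational(1, 2)))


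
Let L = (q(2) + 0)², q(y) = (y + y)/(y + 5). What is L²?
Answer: 256/2401 ≈ 0.10662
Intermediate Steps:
q(y) = 2*y/(5 + y) (q(y) = (2*y)/(5 + y) = 2*y/(5 + y))
L = 16/49 (L = (2*2/(5 + 2) + 0)² = (2*2/7 + 0)² = (2*2*(⅐) + 0)² = (4/7 + 0)² = (4/7)² = 16/49 ≈ 0.32653)
L² = (16/49)² = 256/2401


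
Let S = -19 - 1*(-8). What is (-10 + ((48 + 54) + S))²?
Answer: 6561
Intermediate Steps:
S = -11 (S = -19 + 8 = -11)
(-10 + ((48 + 54) + S))² = (-10 + ((48 + 54) - 11))² = (-10 + (102 - 11))² = (-10 + 91)² = 81² = 6561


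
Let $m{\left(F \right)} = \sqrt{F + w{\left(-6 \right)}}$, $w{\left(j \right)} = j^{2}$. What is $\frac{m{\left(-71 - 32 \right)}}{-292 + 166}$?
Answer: $- \frac{i \sqrt{67}}{126} \approx - 0.064963 i$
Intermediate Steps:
$m{\left(F \right)} = \sqrt{36 + F}$ ($m{\left(F \right)} = \sqrt{F + \left(-6\right)^{2}} = \sqrt{F + 36} = \sqrt{36 + F}$)
$\frac{m{\left(-71 - 32 \right)}}{-292 + 166} = \frac{\sqrt{36 - 103}}{-292 + 166} = \frac{\sqrt{36 - 103}}{-126} = - \frac{\sqrt{-67}}{126} = - \frac{i \sqrt{67}}{126}$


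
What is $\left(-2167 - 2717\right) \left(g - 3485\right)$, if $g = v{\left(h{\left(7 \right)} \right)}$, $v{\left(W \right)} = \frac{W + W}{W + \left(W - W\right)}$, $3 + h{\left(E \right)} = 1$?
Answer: $17010972$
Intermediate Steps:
$h{\left(E \right)} = -2$ ($h{\left(E \right)} = -3 + 1 = -2$)
$v{\left(W \right)} = 2$ ($v{\left(W \right)} = \frac{2 W}{W + 0} = \frac{2 W}{W} = 2$)
$g = 2$
$\left(-2167 - 2717\right) \left(g - 3485\right) = \left(-2167 - 2717\right) \left(2 - 3485\right) = \left(-4884\right) \left(-3483\right) = 17010972$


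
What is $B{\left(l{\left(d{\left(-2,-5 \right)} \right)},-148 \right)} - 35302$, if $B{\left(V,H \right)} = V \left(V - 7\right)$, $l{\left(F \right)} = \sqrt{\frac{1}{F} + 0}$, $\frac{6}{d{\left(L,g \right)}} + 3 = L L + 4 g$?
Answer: $- \frac{211831}{6} - \frac{7 i \sqrt{114}}{6} \approx -35305.0 - 12.457 i$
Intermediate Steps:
$d{\left(L,g \right)} = \frac{6}{-3 + L^{2} + 4 g}$ ($d{\left(L,g \right)} = \frac{6}{-3 + \left(L L + 4 g\right)} = \frac{6}{-3 + \left(L^{2} + 4 g\right)} = \frac{6}{-3 + L^{2} + 4 g}$)
$l{\left(F \right)} = \sqrt{\frac{1}{F}}$
$B{\left(V,H \right)} = V \left(-7 + V\right)$
$B{\left(l{\left(d{\left(-2,-5 \right)} \right)},-148 \right)} - 35302 = \sqrt{\frac{1}{6 \frac{1}{-3 + \left(-2\right)^{2} + 4 \left(-5\right)}}} \left(-7 + \sqrt{\frac{1}{6 \frac{1}{-3 + \left(-2\right)^{2} + 4 \left(-5\right)}}}\right) - 35302 = \sqrt{\frac{1}{6 \frac{1}{-3 + 4 - 20}}} \left(-7 + \sqrt{\frac{1}{6 \frac{1}{-3 + 4 - 20}}}\right) - 35302 = \sqrt{\frac{1}{6 \frac{1}{-19}}} \left(-7 + \sqrt{\frac{1}{6 \frac{1}{-19}}}\right) - 35302 = \sqrt{\frac{1}{6 \left(- \frac{1}{19}\right)}} \left(-7 + \sqrt{\frac{1}{6 \left(- \frac{1}{19}\right)}}\right) - 35302 = \sqrt{\frac{1}{- \frac{6}{19}}} \left(-7 + \sqrt{\frac{1}{- \frac{6}{19}}}\right) - 35302 = \sqrt{- \frac{19}{6}} \left(-7 + \sqrt{- \frac{19}{6}}\right) - 35302 = \frac{i \sqrt{114}}{6} \left(-7 + \frac{i \sqrt{114}}{6}\right) - 35302 = \frac{i \sqrt{114} \left(-7 + \frac{i \sqrt{114}}{6}\right)}{6} - 35302 = -35302 + \frac{i \sqrt{114} \left(-7 + \frac{i \sqrt{114}}{6}\right)}{6}$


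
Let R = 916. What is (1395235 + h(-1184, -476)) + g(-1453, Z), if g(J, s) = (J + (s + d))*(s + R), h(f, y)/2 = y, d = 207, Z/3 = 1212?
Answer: 12273563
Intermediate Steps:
Z = 3636 (Z = 3*1212 = 3636)
h(f, y) = 2*y
g(J, s) = (916 + s)*(207 + J + s) (g(J, s) = (J + (s + 207))*(s + 916) = (J + (207 + s))*(916 + s) = (207 + J + s)*(916 + s) = (916 + s)*(207 + J + s))
(1395235 + h(-1184, -476)) + g(-1453, Z) = (1395235 + 2*(-476)) + (189612 + 3636**2 + 916*(-1453) + 1123*3636 - 1453*3636) = (1395235 - 952) + (189612 + 13220496 - 1330948 + 4083228 - 5283108) = 1394283 + 10879280 = 12273563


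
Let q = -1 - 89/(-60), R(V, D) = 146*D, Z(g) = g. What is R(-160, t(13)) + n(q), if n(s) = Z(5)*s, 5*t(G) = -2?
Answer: -3359/60 ≈ -55.983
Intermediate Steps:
t(G) = -⅖ (t(G) = (⅕)*(-2) = -⅖)
q = 29/60 (q = -1 - 89*(-1)/60 = -1 - 1*(-89/60) = -1 + 89/60 = 29/60 ≈ 0.48333)
n(s) = 5*s
R(-160, t(13)) + n(q) = 146*(-⅖) + 5*(29/60) = -292/5 + 29/12 = -3359/60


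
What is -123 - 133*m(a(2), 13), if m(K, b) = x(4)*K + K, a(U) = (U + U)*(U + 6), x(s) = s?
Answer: -21403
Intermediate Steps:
a(U) = 2*U*(6 + U) (a(U) = (2*U)*(6 + U) = 2*U*(6 + U))
m(K, b) = 5*K (m(K, b) = 4*K + K = 5*K)
-123 - 133*m(a(2), 13) = -123 - 665*2*2*(6 + 2) = -123 - 665*2*2*8 = -123 - 665*32 = -123 - 133*160 = -123 - 21280 = -21403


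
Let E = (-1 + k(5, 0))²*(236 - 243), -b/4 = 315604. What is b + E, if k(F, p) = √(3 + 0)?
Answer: -1262444 + 14*√3 ≈ -1.2624e+6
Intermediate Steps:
b = -1262416 (b = -4*315604 = -1262416)
k(F, p) = √3
E = -7*(-1 + √3)² (E = (-1 + √3)²*(236 - 243) = (-1 + √3)²*(-7) = -7*(-1 + √3)² ≈ -3.7513)
b + E = -1262416 + (-28 + 14*√3) = -1262444 + 14*√3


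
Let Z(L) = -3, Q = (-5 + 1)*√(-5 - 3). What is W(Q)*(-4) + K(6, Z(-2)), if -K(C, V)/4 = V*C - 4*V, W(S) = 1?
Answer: 20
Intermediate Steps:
Q = -8*I*√2 ≈ -11.314*I
K(C, V) = 16*V - 4*C*V (K(C, V) = -4*(V*C - 4*V) = -4*(C*V - 4*V) = -4*(-4*V + C*V) = 16*V - 4*C*V)
W(Q)*(-4) + K(6, Z(-2)) = 1*(-4) + 4*(-3)*(4 - 1*6) = -4 + 4*(-3)*(4 - 6) = -4 + 4*(-3)*(-2) = -4 + 24 = 20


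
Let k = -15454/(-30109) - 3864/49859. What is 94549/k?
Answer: 141937396656419/654179810 ≈ 2.1697e+5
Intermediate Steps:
k = 654179810/1501204631 (k = -15454*(-1/30109) - 3864*1/49859 = 15454/30109 - 3864/49859 = 654179810/1501204631 ≈ 0.43577)
94549/k = 94549/(654179810/1501204631) = 94549*(1501204631/654179810) = 141937396656419/654179810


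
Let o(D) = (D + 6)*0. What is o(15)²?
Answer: 0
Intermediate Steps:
o(D) = 0 (o(D) = (6 + D)*0 = 0)
o(15)² = 0² = 0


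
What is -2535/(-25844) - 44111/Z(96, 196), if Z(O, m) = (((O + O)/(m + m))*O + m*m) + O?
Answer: -982127323/939027824 ≈ -1.0459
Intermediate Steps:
Z(O, m) = O + m**2 + O**2/m (Z(O, m) = (((2*O)/((2*m)))*O + m**2) + O = (((2*O)*(1/(2*m)))*O + m**2) + O = ((O/m)*O + m**2) + O = (O**2/m + m**2) + O = (m**2 + O**2/m) + O = O + m**2 + O**2/m)
-2535/(-25844) - 44111/Z(96, 196) = -2535/(-25844) - 44111/(96 + 196**2 + 96**2/196) = -2535*(-1/25844) - 44111/(96 + 38416 + 9216*(1/196)) = 195/1988 - 44111/(96 + 38416 + 2304/49) = 195/1988 - 44111/1889392/49 = 195/1988 - 44111*49/1889392 = 195/1988 - 2161439/1889392 = -982127323/939027824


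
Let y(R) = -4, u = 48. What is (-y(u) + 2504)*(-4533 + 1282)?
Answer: -8153508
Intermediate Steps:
(-y(u) + 2504)*(-4533 + 1282) = (-1*(-4) + 2504)*(-4533 + 1282) = (4 + 2504)*(-3251) = 2508*(-3251) = -8153508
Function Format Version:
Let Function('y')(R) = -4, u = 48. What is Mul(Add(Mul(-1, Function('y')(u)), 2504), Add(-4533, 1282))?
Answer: -8153508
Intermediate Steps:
Mul(Add(Mul(-1, Function('y')(u)), 2504), Add(-4533, 1282)) = Mul(Add(Mul(-1, -4), 2504), Add(-4533, 1282)) = Mul(Add(4, 2504), -3251) = Mul(2508, -3251) = -8153508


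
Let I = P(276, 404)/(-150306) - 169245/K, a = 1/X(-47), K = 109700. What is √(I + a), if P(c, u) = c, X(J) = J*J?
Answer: 3*I*√12957445595645785/274809470 ≈ 1.2427*I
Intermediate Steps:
X(J) = J²
a = 1/2209 (a = 1/((-47)²) = 1/2209 ≈ 0.00045269)
I = -848960539/549618940 (I = 276/(-150306) - 169245/109700 = 276*(-1/150306) - 169245*1/109700 = -46/25051 - 33849/21940 = -848960539/549618940 ≈ -1.5446)
√(I + a) = √(-848960539/549618940 + 1/2209) = √(-39889451313/25832090180) = 3*I*√12957445595645785/274809470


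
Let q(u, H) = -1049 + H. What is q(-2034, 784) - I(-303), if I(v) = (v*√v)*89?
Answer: -265 + 26967*I*√303 ≈ -265.0 + 4.6941e+5*I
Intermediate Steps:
I(v) = 89*v^(3/2) (I(v) = v^(3/2)*89 = 89*v^(3/2))
q(-2034, 784) - I(-303) = (-1049 + 784) - 89*(-303)^(3/2) = -265 - 89*(-303*I*√303) = -265 - (-26967)*I*√303 = -265 + 26967*I*√303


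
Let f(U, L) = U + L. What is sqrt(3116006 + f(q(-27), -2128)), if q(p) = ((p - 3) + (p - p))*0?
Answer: sqrt(3113878) ≈ 1764.6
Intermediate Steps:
q(p) = 0 (q(p) = ((-3 + p) + 0)*0 = (-3 + p)*0 = 0)
f(U, L) = L + U
sqrt(3116006 + f(q(-27), -2128)) = sqrt(3116006 + (-2128 + 0)) = sqrt(3116006 - 2128) = sqrt(3113878)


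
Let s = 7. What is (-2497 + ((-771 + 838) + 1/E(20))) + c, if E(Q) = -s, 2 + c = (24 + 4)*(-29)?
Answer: -22709/7 ≈ -3244.1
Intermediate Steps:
c = -814 (c = -2 + (24 + 4)*(-29) = -2 + 28*(-29) = -2 - 812 = -814)
E(Q) = -7 (E(Q) = -1*7 = -7)
(-2497 + ((-771 + 838) + 1/E(20))) + c = (-2497 + ((-771 + 838) + 1/(-7))) - 814 = (-2497 + (67 - ⅐)) - 814 = (-2497 + 468/7) - 814 = -17011/7 - 814 = -22709/7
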